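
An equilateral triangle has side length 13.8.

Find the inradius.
For an equilateral triangle, r = s/(2√3) where s is the side.
r = 13.8/(2√3) = 13.8/3.464102 = 3.984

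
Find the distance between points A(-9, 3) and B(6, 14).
Using the distance formula: d = sqrt((x₂-x₁)² + (y₂-y₁)²)
dx = 6 - (-9) = 15
dy = 14 - 3 = 11
d = sqrt(15² + 11²) = sqrt(225 + 121) = sqrt(346) = 18.60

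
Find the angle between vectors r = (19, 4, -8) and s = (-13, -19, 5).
r·s = -363, |r|² = 441, |s|² = 555
cos θ = -363/√244755 ≈ -0.7337
θ ≈ 137.2°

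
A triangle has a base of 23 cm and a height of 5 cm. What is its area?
Area = (1/2) * base * height
Area = (1/2) * 23 * 5
Area = 57.50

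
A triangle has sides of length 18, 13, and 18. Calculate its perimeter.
Perimeter = sum of all sides
Perimeter = 18 + 13 + 18
Perimeter = 49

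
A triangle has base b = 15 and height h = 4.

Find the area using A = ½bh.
A = ½·15·4 = 30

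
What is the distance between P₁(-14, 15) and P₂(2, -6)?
Using the distance formula: d = sqrt((x₂-x₁)² + (y₂-y₁)²)
dx = 2 - (-14) = 16
dy = (-6) - 15 = -21
d = sqrt(16² + (-21)²) = sqrt(256 + 441) = sqrt(697) = 26.40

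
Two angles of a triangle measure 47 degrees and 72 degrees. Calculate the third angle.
Sum of angles in a triangle = 180 degrees
Third angle = 180 - 47 - 72
Third angle = 61 degrees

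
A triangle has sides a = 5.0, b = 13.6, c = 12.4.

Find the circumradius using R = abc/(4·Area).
s = (a+b+c)/2 = 15.5
Area = √(s(s-a)(s-b)(s-c)) = √(15.5·10.5·1.9·3.1) = 30.9612
R = abc/(4·Area) = (5.0·13.6·12.4)/(4·30.9612) = 843.2/123.8448 = 6.809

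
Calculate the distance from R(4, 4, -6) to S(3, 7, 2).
d = √[(-1)² + (3)² + (8)²] = √74 = 8.602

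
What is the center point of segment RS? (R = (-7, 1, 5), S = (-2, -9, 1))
Midpoint = ((-7-2)/2, (1-9)/2, (5+1)/2) = (-4.5, -4, 3)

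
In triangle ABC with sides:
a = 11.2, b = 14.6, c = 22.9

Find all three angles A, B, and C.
By the law of cosines:
cos(A) = (b² + c² - a²)/(2bc) = 0.915430  →  A = 23.73°
cos(B) = (a² + c² - b²)/(2ac) = 0.851314  →  B = 31.65°
cos(C) = (a² + b² - c²)/(2ab) = -0.568157  →  C = 124.6°
Check: A + B + C = 180.0° ✓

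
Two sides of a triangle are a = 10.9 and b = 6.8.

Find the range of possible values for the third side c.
By the triangle inequality: |a - b| < c < a + b
|10.9 - 6.8| < c < 10.9 + 6.8
4.1 < c < 17.7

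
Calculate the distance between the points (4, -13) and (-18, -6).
Using the distance formula: d = sqrt((x₂-x₁)² + (y₂-y₁)²)
dx = (-18) - 4 = -22
dy = (-6) - (-13) = 7
d = sqrt((-22)² + 7²) = sqrt(484 + 49) = sqrt(533) = 23.09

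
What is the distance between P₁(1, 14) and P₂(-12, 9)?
Using the distance formula: d = sqrt((x₂-x₁)² + (y₂-y₁)²)
dx = (-12) - 1 = -13
dy = 9 - 14 = -5
d = sqrt((-13)² + (-5)²) = sqrt(169 + 25) = sqrt(194) = 13.93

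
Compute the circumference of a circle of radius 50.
Circumference = 2 * pi * r
Circumference = 2 * pi * 50
Circumference = 314.16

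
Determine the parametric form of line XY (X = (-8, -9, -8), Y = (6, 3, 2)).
Direction vector d = Y - X = (14, 12, 10)
x = -8 + 14t, y = -9 + 12t, z = -8 + 10t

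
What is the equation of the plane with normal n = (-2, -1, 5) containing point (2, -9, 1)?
d = n·P = (-2)(2) + (-1)(-9) + (5)(1) = 10
Plane: -2x - y + 5z = 10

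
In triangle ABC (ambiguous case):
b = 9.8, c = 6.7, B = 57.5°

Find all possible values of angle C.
sin(C)/c = sin(B)/b  →  sin(C) = c·sin(B)/b = 6.7·sin(57.5°)/9.8 = 0.576604
C₁ = arcsin(0.576604) = 35.21°,  C₂ = 180° - C₁ = 144.79°
Check C₂: A = 180° - 57.5° - 144.79° = -22.29° ≤ 0, rejected
C = 35.21° (one solution)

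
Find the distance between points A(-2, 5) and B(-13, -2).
Using the distance formula: d = sqrt((x₂-x₁)² + (y₂-y₁)²)
dx = (-13) - (-2) = -11
dy = (-2) - 5 = -7
d = sqrt((-11)² + (-7)²) = sqrt(121 + 49) = sqrt(170) = 13.04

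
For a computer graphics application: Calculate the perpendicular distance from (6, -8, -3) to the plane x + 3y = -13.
d = |1(6) + 3(-8) + 0(-3) - (-13)| / √(1² + 3² + 0²) = 5/√10 = 1.581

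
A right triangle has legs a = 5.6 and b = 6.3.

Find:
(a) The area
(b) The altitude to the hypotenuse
(a) Area = ½ab = ½·5.6·6.3 = 17.64
(b) Hypotenuse c = √(5.6² + 6.3²) = √71.05 = 8.42912
    Area = ½·c·h_c  →  h_c = 2·Area/c = 2·17.64/8.42912 = 4.185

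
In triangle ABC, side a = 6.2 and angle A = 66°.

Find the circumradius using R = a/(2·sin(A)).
R = a/(2·sin(A)) = 6.2/(2·sin(66°))
R = 6.2/(2·0.913545) = 6.2/1.827091 = 3.393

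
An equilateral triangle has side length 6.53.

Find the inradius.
For an equilateral triangle, r = s/(2√3) where s is the side.
r = 6.53/(2√3) = 6.53/3.464102 = 1.885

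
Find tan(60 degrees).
tan(60 degrees) = sqrt(3)
Decimal approximation: 1.7321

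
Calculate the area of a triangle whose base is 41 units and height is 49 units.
Area = (1/2) * base * height
Area = (1/2) * 41 * 49
Area = 1004.50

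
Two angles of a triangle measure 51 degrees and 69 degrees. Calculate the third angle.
Sum of angles in a triangle = 180 degrees
Third angle = 180 - 51 - 69
Third angle = 60 degrees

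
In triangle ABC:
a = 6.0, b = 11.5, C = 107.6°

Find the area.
Using A = ½ab·sin(C):
A = ½·6.0·11.5·sin(107.6°) = ½·69·0.953191 = 32.89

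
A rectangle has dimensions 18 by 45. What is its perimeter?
Perimeter = 2 * (length + width)
Perimeter = 2 * (18 + 45)
Perimeter = 2 * 63
Perimeter = 126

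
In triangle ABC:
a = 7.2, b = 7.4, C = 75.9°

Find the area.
Using A = ½ab·sin(C):
A = ½·7.2·7.4·sin(75.9°) = ½·53.28·0.969872 = 25.84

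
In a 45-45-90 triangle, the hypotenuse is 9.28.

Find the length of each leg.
In a 45-45-90 triangle, hypotenuse = leg·√2  →  leg = hypotenuse/√2
leg = 9.28/√2 = 6.562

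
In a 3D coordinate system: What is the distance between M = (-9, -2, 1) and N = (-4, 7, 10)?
d = √[(5)² + (9)² + (9)²] = √187 = 13.67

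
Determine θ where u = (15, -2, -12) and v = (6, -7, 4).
u·v = 56, |u|² = 373, |v|² = 101
cos θ = 56/√37673 ≈ 0.2885
θ ≈ 73.23°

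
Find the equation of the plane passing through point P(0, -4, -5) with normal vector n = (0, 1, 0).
d = n·P = (0)(0) + (1)(-4) + (0)(-5) = -4
Plane: y = -4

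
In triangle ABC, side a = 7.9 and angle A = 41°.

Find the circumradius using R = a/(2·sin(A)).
R = a/(2·sin(A)) = 7.9/(2·sin(41°))
R = 7.9/(2·0.656059) = 7.9/1.312118 = 6.021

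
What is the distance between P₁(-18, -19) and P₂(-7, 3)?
Using the distance formula: d = sqrt((x₂-x₁)² + (y₂-y₁)²)
dx = (-7) - (-18) = 11
dy = 3 - (-19) = 22
d = sqrt(11² + 22²) = sqrt(121 + 484) = sqrt(605) = 24.60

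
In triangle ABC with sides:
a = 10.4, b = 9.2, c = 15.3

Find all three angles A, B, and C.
By the law of cosines:
cos(A) = (b² + c² - a²)/(2bc) = 0.747975  →  A = 41.58°
cos(B) = (a² + c² - b²)/(2ac) = 0.809483  →  B = 35.95°
cos(C) = (a² + b² - c²)/(2ab) = -0.215771  →  C = 102.5°
Check: A + B + C = 180.0° ✓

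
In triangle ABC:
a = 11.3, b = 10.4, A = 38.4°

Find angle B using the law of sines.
sin(B)/b = sin(A)/a
sin(B) = b·sin(A)/a = 10.4·sin(38.4°)/11.3 = 0.571676
B = arcsin(0.571676) = 34.87°  (b ≤ a, so B ≤ A and the acute solution is unique)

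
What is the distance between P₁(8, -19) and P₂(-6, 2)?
Using the distance formula: d = sqrt((x₂-x₁)² + (y₂-y₁)²)
dx = (-6) - 8 = -14
dy = 2 - (-19) = 21
d = sqrt((-14)² + 21²) = sqrt(196 + 441) = sqrt(637) = 25.24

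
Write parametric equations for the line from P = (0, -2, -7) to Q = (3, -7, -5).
Direction vector d = Q - P = (3, -5, 2)
x = 0 + 3t, y = -2 - 5t, z = -7 + 2t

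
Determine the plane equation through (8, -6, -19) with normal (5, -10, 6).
d = n·P = (5)(8) + (-10)(-6) + (6)(-19) = -14
Plane: 5x - 10y + 6z = -14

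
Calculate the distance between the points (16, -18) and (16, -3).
Using the distance formula: d = sqrt((x₂-x₁)² + (y₂-y₁)²)
dx = 16 - 16 = 0
dy = (-3) - (-18) = 15
d = sqrt(0² + 15²) = sqrt(0 + 225) = sqrt(225) = 15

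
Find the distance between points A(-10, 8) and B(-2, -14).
Using the distance formula: d = sqrt((x₂-x₁)² + (y₂-y₁)²)
dx = (-2) - (-10) = 8
dy = (-14) - 8 = -22
d = sqrt(8² + (-22)²) = sqrt(64 + 484) = sqrt(548) = 23.41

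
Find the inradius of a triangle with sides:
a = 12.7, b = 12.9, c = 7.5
s = (a+b+c)/2 = (12.7+12.9+7.5)/2 = 16.55
Area = √(s(s-a)(s-b)(s-c)) = √(16.55·3.85·3.65·9.05) = 45.8775
r = Area/s = 45.8775/16.55 = 2.772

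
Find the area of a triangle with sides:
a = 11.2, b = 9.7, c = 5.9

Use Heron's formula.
s = (a+b+c)/2 = (11.2+9.7+5.9)/2 = 13.4
A = √(s(s-a)(s-b)(s-c)) = √(13.4·2.2·3.7·7.5)
A = √818.07 = 28.6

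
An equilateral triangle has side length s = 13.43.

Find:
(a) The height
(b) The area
(a) Height h = s·√3/2 = 13.43·√3/2 = 11.63
(b) Area = (√3/4)·s² = (√3/4)·13.43² = (√3/4)·180.365 = 78.1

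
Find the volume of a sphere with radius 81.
Volume = (4/3) * pi * r³
Volume = (4/3) * pi * 81³
Volume = (4/3) * pi * 531441
Volume = 2226094.86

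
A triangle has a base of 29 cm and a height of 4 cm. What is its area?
Area = (1/2) * base * height
Area = (1/2) * 29 * 4
Area = 58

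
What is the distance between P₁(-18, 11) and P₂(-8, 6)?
Using the distance formula: d = sqrt((x₂-x₁)² + (y₂-y₁)²)
dx = (-8) - (-18) = 10
dy = 6 - 11 = -5
d = sqrt(10² + (-5)²) = sqrt(100 + 25) = sqrt(125) = 11.18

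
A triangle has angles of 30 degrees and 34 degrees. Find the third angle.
Sum of angles in a triangle = 180 degrees
Third angle = 180 - 30 - 34
Third angle = 116 degrees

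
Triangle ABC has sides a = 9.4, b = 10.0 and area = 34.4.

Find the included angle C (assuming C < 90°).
Area = ½ab·sin(C)  →  sin(C) = 2·Area/(ab)
sin(C) = 2·34.4/(9.4·10.0) = 0.731915
C = arcsin(0.731915) = 47.05°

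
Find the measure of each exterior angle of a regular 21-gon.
Exterior angle of a regular n-gon = 360/n
Exterior angle = 360/21
Exterior angle = 17.14 degrees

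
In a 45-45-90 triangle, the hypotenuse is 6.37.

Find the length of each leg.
In a 45-45-90 triangle, hypotenuse = leg·√2  →  leg = hypotenuse/√2
leg = 6.37/√2 = 4.504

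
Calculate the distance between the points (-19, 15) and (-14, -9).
Using the distance formula: d = sqrt((x₂-x₁)² + (y₂-y₁)²)
dx = (-14) - (-19) = 5
dy = (-9) - 15 = -24
d = sqrt(5² + (-24)²) = sqrt(25 + 576) = sqrt(601) = 24.52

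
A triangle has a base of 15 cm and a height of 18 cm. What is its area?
Area = (1/2) * base * height
Area = (1/2) * 15 * 18
Area = 135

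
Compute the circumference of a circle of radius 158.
Circumference = 2 * pi * r
Circumference = 2 * pi * 158
Circumference = 992.74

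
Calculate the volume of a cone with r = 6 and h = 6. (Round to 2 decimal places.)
Volume = (1/3) * pi * r² * h
Volume = (1/3) * pi * 6² * 6
Volume = (1/3) * pi * 36 * 6
Volume = (1/3) * pi * 216
Volume = 226.19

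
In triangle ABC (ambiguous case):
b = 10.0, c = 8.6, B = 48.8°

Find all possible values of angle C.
sin(C)/c = sin(B)/b  →  sin(C) = c·sin(B)/b = 8.6·sin(48.8°)/10.0 = 0.647077
C₁ = arcsin(0.647077) = 40.32°,  C₂ = 180° - C₁ = 139.68°
Check C₂: A = 180° - 48.8° - 139.68° = -8.48° ≤ 0, rejected
C = 40.32° (one solution)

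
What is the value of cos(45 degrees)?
cos(45 degrees) = sqrt(2)/2
Decimal approximation: 0.7071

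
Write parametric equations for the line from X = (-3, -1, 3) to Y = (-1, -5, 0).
Direction vector d = Y - X = (2, -4, -3)
x = -3 + 2t, y = -1 - 4t, z = 3 - 3t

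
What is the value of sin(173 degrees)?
sin(173 degrees) = 0.1219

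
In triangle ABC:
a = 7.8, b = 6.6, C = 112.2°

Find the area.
Using A = ½ab·sin(C):
A = ½·7.8·6.6·sin(112.2°) = ½·51.48·0.925871 = 23.83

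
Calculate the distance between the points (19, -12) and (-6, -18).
Using the distance formula: d = sqrt((x₂-x₁)² + (y₂-y₁)²)
dx = (-6) - 19 = -25
dy = (-18) - (-12) = -6
d = sqrt((-25)² + (-6)²) = sqrt(625 + 36) = sqrt(661) = 25.71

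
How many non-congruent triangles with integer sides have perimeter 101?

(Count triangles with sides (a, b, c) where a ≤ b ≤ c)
With a ≤ b ≤ c and a + b + c = 101, the triangle inequality a + b > c gives c < 101/2, so c ≤ 50.
Iterate a from 1 to ⌊p/3⌋ = 33; for each a, b ranges from a to ⌊(p−a)/2⌋ with c = p − a − b, keeping only c ≥ b.
Triples: (1, 50, 50), (2, 49, 50), (3, 48, 50), …
Count = 225 triangles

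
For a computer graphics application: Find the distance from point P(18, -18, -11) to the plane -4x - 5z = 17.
d = |(-4)(18) + 0(-18) + (-5)(-11) - (17)| / √((-4)² + 0² + (-5)²) = 34/√41 = 5.31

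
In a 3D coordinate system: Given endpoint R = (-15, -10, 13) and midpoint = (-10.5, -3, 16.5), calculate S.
S = (2×(-10.5) - (-15), 2×(-3) - (-10), 2×16.5 - 13) = (-6, 4, 20)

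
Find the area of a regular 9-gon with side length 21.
For a regular 9-gon with side length s = 21:
Apothem a = s / (2*tan(pi/9)) = 21 / (2*tan(pi/9)) ≈ 28.8485
Perimeter P = 9 * 21 = 189
Area = (1/2) * P * a = (1/2) * 189 * 28.8485 = 2726.18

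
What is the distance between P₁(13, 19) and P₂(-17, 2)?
Using the distance formula: d = sqrt((x₂-x₁)² + (y₂-y₁)²)
dx = (-17) - 13 = -30
dy = 2 - 19 = -17
d = sqrt((-30)² + (-17)²) = sqrt(900 + 289) = sqrt(1189) = 34.48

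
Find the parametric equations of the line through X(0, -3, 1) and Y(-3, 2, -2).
Direction vector d = Y - X = (-3, 5, -3)
x = 0 - 3t, y = -3 + 5t, z = 1 - 3t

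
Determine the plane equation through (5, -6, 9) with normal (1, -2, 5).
d = n·P = (1)(5) + (-2)(-6) + (5)(9) = 62
Plane: x - 2y + 5z = 62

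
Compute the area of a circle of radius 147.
Area = pi * r²
Area = pi * 147²
Area = pi * 21609
Area = 67886.68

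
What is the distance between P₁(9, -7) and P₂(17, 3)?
Using the distance formula: d = sqrt((x₂-x₁)² + (y₂-y₁)²)
dx = 17 - 9 = 8
dy = 3 - (-7) = 10
d = sqrt(8² + 10²) = sqrt(64 + 100) = sqrt(164) = 12.81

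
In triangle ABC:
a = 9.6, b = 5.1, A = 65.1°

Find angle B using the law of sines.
sin(B)/b = sin(A)/a
sin(B) = b·sin(A)/a = 5.1·sin(65.1°)/9.6 = 0.481867
B = arcsin(0.481867) = 28.81°  (b ≤ a, so B ≤ A and the acute solution is unique)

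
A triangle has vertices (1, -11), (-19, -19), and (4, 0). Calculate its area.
Using the coordinate formula: Area = (1/2)|x₁(y₂-y₃) + x₂(y₃-y₁) + x₃(y₁-y₂)|
Area = (1/2)|1((-19)-0) + (-19)(0-(-11)) + 4((-11)-(-19))|
Area = (1/2)|1*(-19) + (-19)*11 + 4*8|
Area = (1/2)|(-19) + (-209) + 32|
Area = (1/2)*196 = 98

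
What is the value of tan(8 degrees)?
tan(8 degrees) = 0.1405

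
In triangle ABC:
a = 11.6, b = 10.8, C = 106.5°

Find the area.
Using A = ½ab·sin(C):
A = ½·11.6·10.8·sin(106.5°) = ½·125.28·0.958820 = 60.06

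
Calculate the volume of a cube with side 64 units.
Volume = s³
Volume = 64³
Volume = 262144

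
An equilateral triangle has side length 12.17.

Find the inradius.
For an equilateral triangle, r = s/(2√3) where s is the side.
r = 12.17/(2√3) = 12.17/3.464102 = 3.513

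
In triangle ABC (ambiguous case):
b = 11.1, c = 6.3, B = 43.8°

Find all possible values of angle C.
sin(C)/c = sin(B)/b  →  sin(C) = c·sin(B)/b = 6.3·sin(43.8°)/11.1 = 0.392838
C₁ = arcsin(0.392838) = 23.13°,  C₂ = 180° - C₁ = 156.87°
Check C₂: A = 180° - 43.8° - 156.87° = -20.67° ≤ 0, rejected
C = 23.13° (one solution)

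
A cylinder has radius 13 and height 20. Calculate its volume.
Volume = pi * r² * h
Volume = pi * 13² * 20
Volume = pi * 169 * 20
Volume = pi * 3380
Volume = 10618.58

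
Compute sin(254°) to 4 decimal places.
sin(254 degrees) = -0.9613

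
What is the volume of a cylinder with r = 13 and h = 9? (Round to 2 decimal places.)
Volume = pi * r² * h
Volume = pi * 13² * 9
Volume = pi * 169 * 9
Volume = pi * 1521
Volume = 4778.36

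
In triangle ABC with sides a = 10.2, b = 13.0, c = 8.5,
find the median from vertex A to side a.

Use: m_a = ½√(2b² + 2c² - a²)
m_a = ½√(2·13.0² + 2·8.5² - 10.2²)
m_a = ½√(338 + 144.5 - 104.04) = ½√378.46 = 9.727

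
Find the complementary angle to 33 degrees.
Complementary angles sum to 90 degrees.
Other angle = 90 - 33
Other angle = 57 degrees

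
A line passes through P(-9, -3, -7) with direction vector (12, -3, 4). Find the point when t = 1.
P(1) = (-9 + 12(1), -3 + (-3)(1), -7 + 4(1)) = (3, -6, -3)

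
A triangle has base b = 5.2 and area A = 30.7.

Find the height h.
A = ½bh  →  h = 2A/b
h = 2·30.7/5.2 = 11.81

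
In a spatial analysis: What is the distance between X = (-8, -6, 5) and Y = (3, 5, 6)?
d = √[(11)² + (11)² + (1)²] = √243 = 15.59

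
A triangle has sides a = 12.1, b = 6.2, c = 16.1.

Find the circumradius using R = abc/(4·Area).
s = (a+b+c)/2 = 17.2
Area = √(s(s-a)(s-b)(s-c)) = √(17.2·5.1·11·1.1) = 32.5793
R = abc/(4·Area) = (12.1·6.2·16.1)/(4·32.5793) = 1207.822/130.3172 = 9.268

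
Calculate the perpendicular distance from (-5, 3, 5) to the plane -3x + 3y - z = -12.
d = |(-3)(-5) + 3(3) + (-1)(5) - (-12)| / √((-3)² + 3² + (-1)²) = 31/√19 = 7.112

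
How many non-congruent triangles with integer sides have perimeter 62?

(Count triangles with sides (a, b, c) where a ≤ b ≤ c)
With a ≤ b ≤ c and a + b + c = 62, the triangle inequality a + b > c gives c < 62/2, so c ≤ 30.
Iterate a from 1 to ⌊p/3⌋ = 20; for each a, b ranges from a to ⌊(p−a)/2⌋ with c = p − a − b, keeping only c ≥ b.
Triples: (2, 30, 30), (3, 29, 30), (4, 28, 30), …
Count = 80 triangles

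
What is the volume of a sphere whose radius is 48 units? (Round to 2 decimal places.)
Volume = (4/3) * pi * r³
Volume = (4/3) * pi * 48³
Volume = (4/3) * pi * 110592
Volume = 463246.69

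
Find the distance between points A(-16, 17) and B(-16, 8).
Using the distance formula: d = sqrt((x₂-x₁)² + (y₂-y₁)²)
dx = (-16) - (-16) = 0
dy = 8 - 17 = -9
d = sqrt(0² + (-9)²) = sqrt(0 + 81) = sqrt(81) = 9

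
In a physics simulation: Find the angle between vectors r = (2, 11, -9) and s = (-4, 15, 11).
r·s = 58, |r|² = 206, |s|² = 362
cos θ = 58/√74572 ≈ 0.2124
θ ≈ 77.74°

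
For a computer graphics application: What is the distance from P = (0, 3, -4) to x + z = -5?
d = |1(0) + 0(3) + 1(-4) - (-5)| / √(1² + 0² + 1²) = 1/√2 = 0.7071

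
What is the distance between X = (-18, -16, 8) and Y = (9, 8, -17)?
d = √[(27)² + (24)² + (-25)²] = √1930 = 43.93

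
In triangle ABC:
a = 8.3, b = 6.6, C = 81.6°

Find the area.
Using A = ½ab·sin(C):
A = ½·8.3·6.6·sin(81.6°) = ½·54.78·0.989272 = 27.1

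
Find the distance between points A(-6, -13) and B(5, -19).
Using the distance formula: d = sqrt((x₂-x₁)² + (y₂-y₁)²)
dx = 5 - (-6) = 11
dy = (-19) - (-13) = -6
d = sqrt(11² + (-6)²) = sqrt(121 + 36) = sqrt(157) = 12.53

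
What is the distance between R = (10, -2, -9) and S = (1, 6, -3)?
d = √[(-9)² + (8)² + (6)²] = √181 = 13.45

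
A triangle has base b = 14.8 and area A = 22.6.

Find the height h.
A = ½bh  →  h = 2A/b
h = 2·22.6/14.8 = 3.054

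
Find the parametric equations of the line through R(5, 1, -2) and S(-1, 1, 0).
Direction vector d = S - R = (-6, 0, 2)
x = 5 - 6t, y = 1, z = -2 + 2t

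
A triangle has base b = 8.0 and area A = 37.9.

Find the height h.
A = ½bh  →  h = 2A/b
h = 2·37.9/8.0 = 9.475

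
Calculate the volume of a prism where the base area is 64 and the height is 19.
Volume = base area * height
Volume = 64 * 19
Volume = 1216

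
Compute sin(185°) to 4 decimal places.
sin(185 degrees) = -0.0872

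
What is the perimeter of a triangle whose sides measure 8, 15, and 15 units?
Perimeter = sum of all sides
Perimeter = 8 + 15 + 15
Perimeter = 38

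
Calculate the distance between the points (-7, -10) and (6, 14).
Using the distance formula: d = sqrt((x₂-x₁)² + (y₂-y₁)²)
dx = 6 - (-7) = 13
dy = 14 - (-10) = 24
d = sqrt(13² + 24²) = sqrt(169 + 576) = sqrt(745) = 27.29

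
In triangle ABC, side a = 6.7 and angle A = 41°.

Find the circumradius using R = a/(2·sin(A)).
R = a/(2·sin(A)) = 6.7/(2·sin(41°))
R = 6.7/(2·0.656059) = 6.7/1.312118 = 5.106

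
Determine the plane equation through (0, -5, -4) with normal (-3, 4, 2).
d = n·P = (-3)(0) + (4)(-5) + (2)(-4) = -28
Plane: -3x + 4y + 2z = -28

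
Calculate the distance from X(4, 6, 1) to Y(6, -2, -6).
d = √[(2)² + (-8)² + (-7)²] = √117 = 10.82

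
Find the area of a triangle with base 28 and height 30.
Area = (1/2) * base * height
Area = (1/2) * 28 * 30
Area = 420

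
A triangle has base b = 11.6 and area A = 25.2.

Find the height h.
A = ½bh  →  h = 2A/b
h = 2·25.2/11.6 = 4.345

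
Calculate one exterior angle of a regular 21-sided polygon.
Exterior angle of a regular n-gon = 360/n
Exterior angle = 360/21
Exterior angle = 17.14 degrees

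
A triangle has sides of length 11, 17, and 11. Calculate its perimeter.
Perimeter = sum of all sides
Perimeter = 11 + 17 + 11
Perimeter = 39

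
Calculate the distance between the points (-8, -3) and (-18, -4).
Using the distance formula: d = sqrt((x₂-x₁)² + (y₂-y₁)²)
dx = (-18) - (-8) = -10
dy = (-4) - (-3) = -1
d = sqrt((-10)² + (-1)²) = sqrt(100 + 1) = sqrt(101) = 10.05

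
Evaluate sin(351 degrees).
sin(351 degrees) = -0.1564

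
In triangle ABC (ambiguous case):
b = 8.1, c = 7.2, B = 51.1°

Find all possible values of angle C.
sin(C)/c = sin(B)/b  →  sin(C) = c·sin(B)/b = 7.2·sin(51.1°)/8.1 = 0.691772
C₁ = arcsin(0.691772) = 43.77°,  C₂ = 180° - C₁ = 136.23°
Check C₂: A = 180° - 51.1° - 136.23° = -7.33° ≤ 0, rejected
C = 43.77° (one solution)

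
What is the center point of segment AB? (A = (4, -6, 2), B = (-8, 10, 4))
Midpoint = ((4-8)/2, (-6+10)/2, (2+4)/2) = (-2, 2, 3)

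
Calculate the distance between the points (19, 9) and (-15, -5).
Using the distance formula: d = sqrt((x₂-x₁)² + (y₂-y₁)²)
dx = (-15) - 19 = -34
dy = (-5) - 9 = -14
d = sqrt((-34)² + (-14)²) = sqrt(1156 + 196) = sqrt(1352) = 36.77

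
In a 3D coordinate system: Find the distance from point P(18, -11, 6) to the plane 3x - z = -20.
d = |3(18) + 0(-11) + (-1)(6) - (-20)| / √(3² + 0² + (-1)²) = 68/√10 = 21.5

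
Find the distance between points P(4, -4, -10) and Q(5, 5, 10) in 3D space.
d = √[(1)² + (9)² + (20)²] = √482 = 21.95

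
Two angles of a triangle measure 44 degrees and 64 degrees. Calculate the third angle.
Sum of angles in a triangle = 180 degrees
Third angle = 180 - 44 - 64
Third angle = 72 degrees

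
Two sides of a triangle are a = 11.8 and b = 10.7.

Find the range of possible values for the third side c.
By the triangle inequality: |a - b| < c < a + b
|11.8 - 10.7| < c < 11.8 + 10.7
1.1 < c < 22.5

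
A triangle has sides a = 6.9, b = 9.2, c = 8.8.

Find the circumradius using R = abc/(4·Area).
s = (a+b+c)/2 = 12.45
Area = √(s(s-a)(s-b)(s-c)) = √(12.45·5.55·3.25·3.65) = 28.6299
R = abc/(4·Area) = (6.9·9.2·8.8)/(4·28.6299) = 558.624/114.5196 = 4.878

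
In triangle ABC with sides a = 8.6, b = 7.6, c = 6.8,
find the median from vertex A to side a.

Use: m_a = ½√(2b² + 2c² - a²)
m_a = ½√(2·7.6² + 2·6.8² - 8.6²)
m_a = ½√(115.52 + 92.48 - 73.96) = ½√134.04 = 5.789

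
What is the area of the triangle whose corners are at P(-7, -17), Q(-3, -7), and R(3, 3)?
Using the coordinate formula: Area = (1/2)|x₁(y₂-y₃) + x₂(y₃-y₁) + x₃(y₁-y₂)|
Area = (1/2)|(-7)((-7)-3) + (-3)(3-(-17)) + 3((-17)-(-7))|
Area = (1/2)|(-7)*(-10) + (-3)*20 + 3*(-10)|
Area = (1/2)|70 + (-60) + (-30)|
Area = (1/2)*20 = 10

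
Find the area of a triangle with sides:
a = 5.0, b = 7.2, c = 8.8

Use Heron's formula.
s = (a+b+c)/2 = (5.0+7.2+8.8)/2 = 10.5
A = √(s(s-a)(s-b)(s-c)) = √(10.5·5.5·3.3·1.7)
A = √323.977 = 18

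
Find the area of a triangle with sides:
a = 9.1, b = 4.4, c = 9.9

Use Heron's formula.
s = (a+b+c)/2 = (9.1+4.4+9.9)/2 = 11.7
A = √(s(s-a)(s-b)(s-c)) = √(11.7·2.6·7.3·1.8)
A = √399.719 = 19.99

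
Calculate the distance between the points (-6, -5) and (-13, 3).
Using the distance formula: d = sqrt((x₂-x₁)² + (y₂-y₁)²)
dx = (-13) - (-6) = -7
dy = 3 - (-5) = 8
d = sqrt((-7)² + 8²) = sqrt(49 + 64) = sqrt(113) = 10.63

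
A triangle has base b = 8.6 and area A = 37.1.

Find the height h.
A = ½bh  →  h = 2A/b
h = 2·37.1/8.6 = 8.628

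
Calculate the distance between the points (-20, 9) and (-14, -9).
Using the distance formula: d = sqrt((x₂-x₁)² + (y₂-y₁)²)
dx = (-14) - (-20) = 6
dy = (-9) - 9 = -18
d = sqrt(6² + (-18)²) = sqrt(36 + 324) = sqrt(360) = 18.97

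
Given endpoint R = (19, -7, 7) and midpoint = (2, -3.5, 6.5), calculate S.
S = (2×2 - 19, 2×(-3.5) - (-7), 2×6.5 - 7) = (-15, 0, 6)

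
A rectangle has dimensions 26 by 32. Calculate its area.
Area = length * width
Area = 26 * 32
Area = 832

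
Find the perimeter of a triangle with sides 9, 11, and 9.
Perimeter = sum of all sides
Perimeter = 9 + 11 + 9
Perimeter = 29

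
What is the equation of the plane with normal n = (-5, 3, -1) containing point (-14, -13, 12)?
d = n·P = (-5)(-14) + (3)(-13) + (-1)(12) = 19
Plane: -5x + 3y - z = 19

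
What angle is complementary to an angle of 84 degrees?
Complementary angles sum to 90 degrees.
Other angle = 90 - 84
Other angle = 6 degrees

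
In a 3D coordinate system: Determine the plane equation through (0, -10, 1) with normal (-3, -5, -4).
d = n·P = (-3)(0) + (-5)(-10) + (-4)(1) = 46
Plane: -3x - 5y - 4z = 46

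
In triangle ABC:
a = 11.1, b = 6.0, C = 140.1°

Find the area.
Using A = ½ab·sin(C):
A = ½·11.1·6.0·sin(140.1°) = ½·66.6·0.641450 = 21.36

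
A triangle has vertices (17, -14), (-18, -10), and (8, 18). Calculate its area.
Using the coordinate formula: Area = (1/2)|x₁(y₂-y₃) + x₂(y₃-y₁) + x₃(y₁-y₂)|
Area = (1/2)|17((-10)-18) + (-18)(18-(-14)) + 8((-14)-(-10))|
Area = (1/2)|17*(-28) + (-18)*32 + 8*(-4)|
Area = (1/2)|(-476) + (-576) + (-32)|
Area = (1/2)*1084 = 542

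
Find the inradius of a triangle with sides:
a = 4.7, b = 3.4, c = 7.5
s = (a+b+c)/2 = (4.7+3.4+7.5)/2 = 7.8
Area = √(s(s-a)(s-b)(s-c)) = √(7.8·3.1·4.4·0.3) = 5.64957
r = Area/s = 5.64957/7.8 = 0.7243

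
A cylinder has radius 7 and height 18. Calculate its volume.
Volume = pi * r² * h
Volume = pi * 7² * 18
Volume = pi * 49 * 18
Volume = pi * 882
Volume = 2770.88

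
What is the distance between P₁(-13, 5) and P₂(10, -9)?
Using the distance formula: d = sqrt((x₂-x₁)² + (y₂-y₁)²)
dx = 10 - (-13) = 23
dy = (-9) - 5 = -14
d = sqrt(23² + (-14)²) = sqrt(529 + 196) = sqrt(725) = 26.93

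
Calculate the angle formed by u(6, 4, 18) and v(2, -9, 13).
u·v = 210, |u|² = 376, |v|² = 254
cos θ = 210/√95504 ≈ 0.6795
θ ≈ 47.19°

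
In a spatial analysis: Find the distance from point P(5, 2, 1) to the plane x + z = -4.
d = |1(5) + 0(2) + 1(1) - (-4)| / √(1² + 0² + 1²) = 10/√2 = 7.071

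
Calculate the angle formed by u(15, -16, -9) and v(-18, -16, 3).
u·v = -41, |u|² = 562, |v|² = 589
cos θ = -41/√331018 ≈ -0.07126
θ ≈ 94.09°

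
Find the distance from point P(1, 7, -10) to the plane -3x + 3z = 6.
d = |(-3)(1) + 0(7) + 3(-10) - (6)| / √((-3)² + 0² + 3²) = 39/√18 = 9.192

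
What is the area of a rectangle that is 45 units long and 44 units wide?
Area = length * width
Area = 45 * 44
Area = 1980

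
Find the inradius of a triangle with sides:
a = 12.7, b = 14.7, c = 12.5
s = (a+b+c)/2 = (12.7+14.7+12.5)/2 = 19.95
Area = √(s(s-a)(s-b)(s-c)) = √(19.95·7.25·5.25·7.45) = 75.2139
r = Area/s = 75.2139/19.95 = 3.77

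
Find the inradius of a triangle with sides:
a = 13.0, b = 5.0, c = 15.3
s = (a+b+c)/2 = (13.0+5.0+15.3)/2 = 16.65
Area = √(s(s-a)(s-b)(s-c)) = √(16.65·3.65·11.65·1.35) = 30.916
r = Area/s = 30.916/16.65 = 1.857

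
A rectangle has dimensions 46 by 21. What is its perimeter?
Perimeter = 2 * (length + width)
Perimeter = 2 * (46 + 21)
Perimeter = 2 * 67
Perimeter = 134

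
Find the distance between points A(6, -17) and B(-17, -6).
Using the distance formula: d = sqrt((x₂-x₁)² + (y₂-y₁)²)
dx = (-17) - 6 = -23
dy = (-6) - (-17) = 11
d = sqrt((-23)² + 11²) = sqrt(529 + 121) = sqrt(650) = 25.50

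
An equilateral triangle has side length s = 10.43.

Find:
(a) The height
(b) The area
(a) Height h = s·√3/2 = 10.43·√3/2 = 9.033
(b) Area = (√3/4)·s² = (√3/4)·10.43² = (√3/4)·108.785 = 47.11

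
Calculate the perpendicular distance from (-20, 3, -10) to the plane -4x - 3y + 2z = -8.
d = |(-4)(-20) + (-3)(3) + 2(-10) - (-8)| / √((-4)² + (-3)² + 2²) = 59/√29 = 10.96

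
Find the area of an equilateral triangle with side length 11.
Area = (sqrt(3)/4) * s²
Area = (sqrt(3)/4) * 11²
Area = (sqrt(3)/4) * 121
Area = 52.39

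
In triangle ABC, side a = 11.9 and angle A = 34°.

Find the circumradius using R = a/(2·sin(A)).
R = a/(2·sin(A)) = 11.9/(2·sin(34°))
R = 11.9/(2·0.559193) = 11.9/1.118386 = 10.64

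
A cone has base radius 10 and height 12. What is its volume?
Volume = (1/3) * pi * r² * h
Volume = (1/3) * pi * 10² * 12
Volume = (1/3) * pi * 100 * 12
Volume = (1/3) * pi * 1200
Volume = 1256.64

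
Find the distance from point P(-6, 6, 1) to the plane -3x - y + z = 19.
d = |(-3)(-6) + (-1)(6) + 1(1) - (19)| / √((-3)² + (-1)² + 1²) = 6/√11 = 1.809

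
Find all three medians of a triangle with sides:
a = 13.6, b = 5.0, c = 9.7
Using m_x = ½√(2y² + 2z² - x²):
m_a = ½√(2·5.0² + 2·9.7² - 13.6²) = ½√53.22 = 3.648
m_b = ½√(2·13.6² + 2·9.7² - 5.0²) = ½√533.1 = 11.54
m_c = ½√(2·13.6² + 2·5.0² - 9.7²) = ½√325.83 = 9.025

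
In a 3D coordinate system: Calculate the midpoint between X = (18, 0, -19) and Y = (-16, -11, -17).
Midpoint = ((18-16)/2, (0-11)/2, (-19-17)/2) = (1, -5.5, -18)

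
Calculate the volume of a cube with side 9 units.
Volume = s³
Volume = 9³
Volume = 729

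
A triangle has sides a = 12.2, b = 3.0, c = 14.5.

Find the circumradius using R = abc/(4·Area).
s = (a+b+c)/2 = 14.85
Area = √(s(s-a)(s-b)(s-c)) = √(14.85·2.65·11.85·0.35) = 12.7755
R = abc/(4·Area) = (12.2·3.0·14.5)/(4·12.7755) = 530.7/51.102 = 10.39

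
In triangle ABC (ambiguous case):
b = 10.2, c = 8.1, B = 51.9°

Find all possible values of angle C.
sin(C)/c = sin(B)/b  →  sin(C) = c·sin(B)/b = 8.1·sin(51.9°)/10.2 = 0.624919
C₁ = arcsin(0.624919) = 38.68°,  C₂ = 180° - C₁ = 141.32°
Check C₂: A = 180° - 51.9° - 141.32° = -13.22° ≤ 0, rejected
C = 38.68° (one solution)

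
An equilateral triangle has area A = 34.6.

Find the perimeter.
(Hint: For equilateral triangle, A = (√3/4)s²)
A = (√3/4)s²  →  s² = 4A/√3 = 4·34.6/√3 = 79.9053
s = 8.93898
Perimeter = 3s = 26.82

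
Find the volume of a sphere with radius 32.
Volume = (4/3) * pi * r³
Volume = (4/3) * pi * 32³
Volume = (4/3) * pi * 32768
Volume = 137258.28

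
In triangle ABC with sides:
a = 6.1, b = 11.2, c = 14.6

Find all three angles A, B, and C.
By the law of cosines:
cos(A) = (b² + c² - a²)/(2bc) = 0.921569  →  A = 22.84°
cos(B) = (a² + c² - b²)/(2ac) = 0.701381  →  B = 45.46°
cos(C) = (a² + b² - c²)/(2ab) = -0.369657  →  C = 111.7°
Check: A + B + C = 180.0° ✓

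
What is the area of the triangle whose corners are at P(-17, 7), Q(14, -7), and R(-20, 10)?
Using the coordinate formula: Area = (1/2)|x₁(y₂-y₃) + x₂(y₃-y₁) + x₃(y₁-y₂)|
Area = (1/2)|(-17)((-7)-10) + 14(10-7) + (-20)(7-(-7))|
Area = (1/2)|(-17)*(-17) + 14*3 + (-20)*14|
Area = (1/2)|289 + 42 + (-280)|
Area = (1/2)*51 = 25.50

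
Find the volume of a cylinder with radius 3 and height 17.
Volume = pi * r² * h
Volume = pi * 3² * 17
Volume = pi * 9 * 17
Volume = pi * 153
Volume = 480.66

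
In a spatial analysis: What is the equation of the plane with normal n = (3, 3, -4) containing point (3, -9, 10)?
d = n·P = (3)(3) + (3)(-9) + (-4)(10) = -58
Plane: 3x + 3y - 4z = -58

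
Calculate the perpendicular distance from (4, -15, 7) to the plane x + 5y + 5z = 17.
d = |1(4) + 5(-15) + 5(7) - (17)| / √(1² + 5² + 5²) = 53/√51 = 7.421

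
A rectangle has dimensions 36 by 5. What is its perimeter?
Perimeter = 2 * (length + width)
Perimeter = 2 * (36 + 5)
Perimeter = 2 * 41
Perimeter = 82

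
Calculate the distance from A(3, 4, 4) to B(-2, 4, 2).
d = √[(-5)² + (0)² + (-2)²] = √29 = 5.385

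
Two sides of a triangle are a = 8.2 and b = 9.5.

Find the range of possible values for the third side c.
By the triangle inequality: |a - b| < c < a + b
|8.2 - 9.5| < c < 8.2 + 9.5
1.3 < c < 17.7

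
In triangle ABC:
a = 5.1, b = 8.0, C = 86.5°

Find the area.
Using A = ½ab·sin(C):
A = ½·5.1·8.0·sin(86.5°) = ½·40.8·0.998135 = 20.36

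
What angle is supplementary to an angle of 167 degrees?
Supplementary angles sum to 180 degrees.
Other angle = 180 - 167
Other angle = 13 degrees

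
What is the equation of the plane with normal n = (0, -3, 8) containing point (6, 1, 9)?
d = n·P = (0)(6) + (-3)(1) + (8)(9) = 69
Plane: -3y + 8z = 69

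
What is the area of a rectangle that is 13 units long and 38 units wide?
Area = length * width
Area = 13 * 38
Area = 494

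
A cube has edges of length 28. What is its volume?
Volume = s³
Volume = 28³
Volume = 21952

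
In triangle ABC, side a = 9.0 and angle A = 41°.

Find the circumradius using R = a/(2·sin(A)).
R = a/(2·sin(A)) = 9.0/(2·sin(41°))
R = 9.0/(2·0.656059) = 9.0/1.312118 = 6.859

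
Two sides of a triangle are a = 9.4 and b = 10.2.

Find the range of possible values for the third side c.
By the triangle inequality: |a - b| < c < a + b
|9.4 - 10.2| < c < 9.4 + 10.2
0.8 < c < 19.6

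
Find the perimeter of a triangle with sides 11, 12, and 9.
Perimeter = sum of all sides
Perimeter = 11 + 12 + 9
Perimeter = 32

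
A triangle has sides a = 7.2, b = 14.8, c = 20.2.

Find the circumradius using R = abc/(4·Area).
s = (a+b+c)/2 = 21.1
Area = √(s(s-a)(s-b)(s-c)) = √(21.1·13.9·6.3·0.9) = 40.7793
R = abc/(4·Area) = (7.2·14.8·20.2)/(4·40.7793) = 2152.512/163.1172 = 13.2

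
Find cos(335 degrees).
cos(335 degrees) = 0.9063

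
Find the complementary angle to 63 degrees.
Complementary angles sum to 90 degrees.
Other angle = 90 - 63
Other angle = 27 degrees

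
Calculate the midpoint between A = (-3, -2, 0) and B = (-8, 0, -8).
Midpoint = ((-3-8)/2, (-2+0)/2, (0-8)/2) = (-5.5, -1, -4)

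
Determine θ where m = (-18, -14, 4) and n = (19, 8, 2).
m·n = -446, |m|² = 536, |n|² = 429
cos θ = -446/√229944 ≈ -0.9301
θ ≈ 158.4°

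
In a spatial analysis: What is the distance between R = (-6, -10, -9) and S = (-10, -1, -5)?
d = √[(-4)² + (9)² + (4)²] = √113 = 10.63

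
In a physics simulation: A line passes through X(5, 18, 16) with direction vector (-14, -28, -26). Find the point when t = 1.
P(1) = (5 + (-14)(1), 18 + (-28)(1), 16 + (-26)(1)) = (-9, -10, -10)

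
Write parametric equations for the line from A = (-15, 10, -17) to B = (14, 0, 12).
Direction vector d = B - A = (29, -10, 29)
x = -15 + 29t, y = 10 - 10t, z = -17 + 29t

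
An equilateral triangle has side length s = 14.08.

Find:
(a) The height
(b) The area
(a) Height h = s·√3/2 = 14.08·√3/2 = 12.19
(b) Area = (√3/4)·s² = (√3/4)·14.08² = (√3/4)·198.246 = 85.84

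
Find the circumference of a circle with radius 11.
Circumference = 2 * pi * r
Circumference = 2 * pi * 11
Circumference = 69.12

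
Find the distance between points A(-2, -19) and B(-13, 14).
Using the distance formula: d = sqrt((x₂-x₁)² + (y₂-y₁)²)
dx = (-13) - (-2) = -11
dy = 14 - (-19) = 33
d = sqrt((-11)² + 33²) = sqrt(121 + 1089) = sqrt(1210) = 34.79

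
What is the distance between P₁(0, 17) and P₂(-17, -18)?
Using the distance formula: d = sqrt((x₂-x₁)² + (y₂-y₁)²)
dx = (-17) - 0 = -17
dy = (-18) - 17 = -35
d = sqrt((-17)² + (-35)²) = sqrt(289 + 1225) = sqrt(1514) = 38.91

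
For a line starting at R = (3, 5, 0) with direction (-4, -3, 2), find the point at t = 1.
P(1) = (3 + (-4)(1), 5 + (-3)(1), 0 + 2(1)) = (-1, 2, 2)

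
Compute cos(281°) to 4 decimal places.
cos(281 degrees) = 0.1908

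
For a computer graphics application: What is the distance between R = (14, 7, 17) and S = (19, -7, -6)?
d = √[(5)² + (-14)² + (-23)²] = √750 = 27.39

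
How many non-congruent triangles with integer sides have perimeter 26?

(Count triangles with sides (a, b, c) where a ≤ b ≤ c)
With a ≤ b ≤ c and a + b + c = 26, the triangle inequality a + b > c gives c < 26/2, so c ≤ 12.
Iterate a from 1 to ⌊p/3⌋ = 8; for each a, b ranges from a to ⌊(p−a)/2⌋ with c = p − a − b, keeping only c ≥ b.
Triples: (2, 12, 12), (3, 11, 12), (4, 10, 12), …
Count = 14 triangles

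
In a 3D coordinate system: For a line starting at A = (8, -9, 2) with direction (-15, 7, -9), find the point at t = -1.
P(-1) = (8 + (-15)(-1), -9 + 7(-1), 2 + (-9)(-1)) = (23, -16, 11)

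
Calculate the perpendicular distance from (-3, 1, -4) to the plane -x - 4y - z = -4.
d = |(-1)(-3) + (-4)(1) + (-1)(-4) - (-4)| / √((-1)² + (-4)² + (-1)²) = 7/√18 = 1.65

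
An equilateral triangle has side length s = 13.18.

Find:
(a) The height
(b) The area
(a) Height h = s·√3/2 = 13.18·√3/2 = 11.41
(b) Area = (√3/4)·s² = (√3/4)·13.18² = (√3/4)·173.712 = 75.22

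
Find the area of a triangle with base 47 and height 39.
Area = (1/2) * base * height
Area = (1/2) * 47 * 39
Area = 916.50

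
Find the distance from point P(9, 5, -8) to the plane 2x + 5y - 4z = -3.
d = |2(9) + 5(5) + (-4)(-8) - (-3)| / √(2² + 5² + (-4)²) = 78/√45 = 11.63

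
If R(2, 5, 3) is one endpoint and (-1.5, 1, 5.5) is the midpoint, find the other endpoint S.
S = (2×(-1.5) - 2, 2×1 - 5, 2×5.5 - 3) = (-5, -3, 8)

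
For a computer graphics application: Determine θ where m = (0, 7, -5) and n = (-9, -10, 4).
m·n = -90, |m|² = 74, |n|² = 197
cos θ = -90/√14578 ≈ -0.7454
θ ≈ 138.2°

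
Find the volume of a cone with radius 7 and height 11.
Volume = (1/3) * pi * r² * h
Volume = (1/3) * pi * 7² * 11
Volume = (1/3) * pi * 49 * 11
Volume = (1/3) * pi * 539
Volume = 564.44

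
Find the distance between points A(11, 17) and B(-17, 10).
Using the distance formula: d = sqrt((x₂-x₁)² + (y₂-y₁)²)
dx = (-17) - 11 = -28
dy = 10 - 17 = -7
d = sqrt((-28)² + (-7)²) = sqrt(784 + 49) = sqrt(833) = 28.86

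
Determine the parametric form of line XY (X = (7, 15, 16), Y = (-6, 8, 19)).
Direction vector d = Y - X = (-13, -7, 3)
x = 7 - 13t, y = 15 - 7t, z = 16 + 3t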